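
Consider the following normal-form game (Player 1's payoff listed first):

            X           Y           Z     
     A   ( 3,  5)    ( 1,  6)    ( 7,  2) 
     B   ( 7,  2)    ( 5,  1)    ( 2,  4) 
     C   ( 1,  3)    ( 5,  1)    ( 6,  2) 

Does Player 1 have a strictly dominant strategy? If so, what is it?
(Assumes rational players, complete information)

No strictly dominant strategy exists for Player 1

Work:
A strategy strictly dominates another if it gives a strictly higher payoff against every opponent action. Compare each pair of P1's strategies column-by-column:
  A vs B: [3 vs 7, 1 vs 5, 7 vs 2] → A does not strictly dominate B (column X: 3 ≤ 7)
  A vs C: [3 vs 1, 1 vs 5, 7 vs 6] → A does not strictly dominate C (column Y: 1 ≤ 5)
  B vs A: [7 vs 3, 5 vs 1, 2 vs 7] → B does not strictly dominate A (column Z: 2 ≤ 7)
  B vs C: [7 vs 1, 5 vs 5, 2 vs 6] → B does not strictly dominate C (column Y: 5 ≤ 5)
  C vs A: [1 vs 3, 5 vs 1, 6 vs 7] → C does not strictly dominate A (column X: 1 ≤ 3)
  C vs B: [1 vs 7, 5 vs 5, 6 vs 2] → C does not strictly dominate B (column X: 1 ≤ 7)
No single strategy strictly dominates all others → no strictly dominant strategy.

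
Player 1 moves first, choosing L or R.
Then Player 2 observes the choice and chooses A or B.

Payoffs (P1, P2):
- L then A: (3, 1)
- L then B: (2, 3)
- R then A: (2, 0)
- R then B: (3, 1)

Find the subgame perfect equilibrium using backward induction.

P1 plays R, P2 plays B after L and B after R; Payoff (3, 1)

Work:
Backward induction:
After L: P2 chooses B → P1 gets 2
After R: P2 chooses B → P1 gets 3
P1 chooses R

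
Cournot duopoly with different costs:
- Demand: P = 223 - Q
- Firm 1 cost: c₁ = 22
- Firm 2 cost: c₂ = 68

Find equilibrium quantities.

q₁* = 82.33, q₂* = 36.33

Work:
Reaction: q₁ = (223 - 22 - q₂)/2
Reaction: q₂ = (223 - 68 - q₁)/2
Solve simultaneously:
q₁* = (223 - 2×22 + 68)/3 = 82.33
q₂* = (223 - 2×68 + 22)/3 = 36.33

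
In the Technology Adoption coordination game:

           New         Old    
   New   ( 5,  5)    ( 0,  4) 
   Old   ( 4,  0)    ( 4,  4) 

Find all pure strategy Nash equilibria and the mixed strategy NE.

Pure NE: (New, New) and (Old, Old); Mixed NE: p = 0.8, q = 0.8

Work:
Check pure NE:
(New, New): (5, 5) - no unilateral deviation beneficial
(Old, Old): (4, 4) - no unilateral deviation beneficial
Mixed NE: P1 plays New with p = 0.8, P2 plays New with q = 0.8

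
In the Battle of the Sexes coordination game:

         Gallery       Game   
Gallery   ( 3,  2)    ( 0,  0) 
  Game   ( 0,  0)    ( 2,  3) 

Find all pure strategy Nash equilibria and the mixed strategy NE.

Pure NE: (Gallery, Gallery) and (Game, Game); Mixed NE: p = 0.6, q = 0.4

Work:
Check pure NE:
(Gallery, Gallery): (3, 2) - no unilateral deviation beneficial
(Game, Game): (2, 3) - no unilateral deviation beneficial
Mixed NE: P1 plays Gallery with p = 0.6, P2 plays Gallery with q = 0.4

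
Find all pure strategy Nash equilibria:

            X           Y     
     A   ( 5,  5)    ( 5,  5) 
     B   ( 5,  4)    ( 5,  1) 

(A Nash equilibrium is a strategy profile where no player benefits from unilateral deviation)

Nash equilibrium: (A, X), (A, Y), (B, X)

Work:
Best responses:
  P1 vs X: payoffs [5, 5] → best response A/B (payoff 5)
  P1 vs Y: payoffs [5, 5] → best response A/B (payoff 5)
  P2 vs A: payoffs [5, 5] → best response X/Y (payoff 5)
  P2 vs B: payoffs [4, 1] → best response X (payoff 4)
Mutual best responses: (A,X), (A,Y), (B,X) → Nash equilibria.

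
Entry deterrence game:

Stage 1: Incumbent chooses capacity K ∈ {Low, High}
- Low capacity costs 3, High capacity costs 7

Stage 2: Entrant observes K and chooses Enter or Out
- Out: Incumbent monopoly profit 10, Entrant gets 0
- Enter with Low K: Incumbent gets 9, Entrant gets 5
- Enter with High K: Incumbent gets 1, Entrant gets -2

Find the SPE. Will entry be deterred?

SPE: (Low, Enter|Low, Out|High); Entry not deterred. Incumbent net profit = 6, Entrant gets 5

Work:
After Low K: Entrant enters (5 > 0)
After High K: Entrant stays out (-2 < 0)
Incumbent: Low → 9−3=6, High → 10−7=3
Incumbent chooses Low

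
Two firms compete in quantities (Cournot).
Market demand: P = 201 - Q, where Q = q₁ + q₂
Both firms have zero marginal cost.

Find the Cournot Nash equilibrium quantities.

q₁* = q₂* = 67.0; P* = 67.0

Work:
Profit: π_i = P·q_i = (a - q_i - q_j)·q_i
FOC: ∂π_i/∂q_i = a - 2q_i - q_j = 0
Reaction function: q_i = (201 - q_j)/2
Symmetry: q* = 201/3 = 67.0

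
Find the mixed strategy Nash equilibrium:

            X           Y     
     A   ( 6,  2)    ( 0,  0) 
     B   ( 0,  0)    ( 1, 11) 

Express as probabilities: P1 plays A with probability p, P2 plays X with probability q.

p = 0.8462, q = 0.1429

Work:
Find probabilities that make opponent indifferent:
P2 chooses q to make P1 indifferent between A and B
P1 chooses p to make P2 indifferent between X and Y
Mixed NE: P1 plays (A: 0.8462, B: 0.1538), P2 plays (X: 0.1429, Y: 0.8571)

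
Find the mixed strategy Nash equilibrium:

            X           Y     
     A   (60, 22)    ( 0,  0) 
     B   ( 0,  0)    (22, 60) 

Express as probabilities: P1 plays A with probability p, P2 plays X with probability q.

p = 0.7317, q = 0.2683

Work:
Find probabilities that make opponent indifferent:
P2 chooses q to make P1 indifferent between A and B
P1 chooses p to make P2 indifferent between X and Y
Mixed NE: P1 plays (A: 0.7317, B: 0.2683), P2 plays (X: 0.2683, Y: 0.7317)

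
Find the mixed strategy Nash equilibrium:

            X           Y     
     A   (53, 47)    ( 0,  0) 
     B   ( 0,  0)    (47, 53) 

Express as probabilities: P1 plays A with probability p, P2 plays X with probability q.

p = 0.53, q = 0.47

Work:
Find probabilities that make opponent indifferent:
P2 chooses q to make P1 indifferent between A and B
P1 chooses p to make P2 indifferent between X and Y
Mixed NE: P1 plays (A: 0.53, B: 0.47), P2 plays (X: 0.47, Y: 0.53)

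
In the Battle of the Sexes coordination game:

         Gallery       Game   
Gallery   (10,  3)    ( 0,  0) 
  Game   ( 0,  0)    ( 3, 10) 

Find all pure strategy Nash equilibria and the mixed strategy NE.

Pure NE: (Gallery, Gallery) and (Game, Game); Mixed NE: p = 0.7692, q = 0.2308

Work:
Check pure NE:
(Gallery, Gallery): (10, 3) - no unilateral deviation beneficial
(Game, Game): (3, 10) - no unilateral deviation beneficial
Mixed NE: P1 plays Gallery with p = 0.7692, P2 plays Gallery with q = 0.2308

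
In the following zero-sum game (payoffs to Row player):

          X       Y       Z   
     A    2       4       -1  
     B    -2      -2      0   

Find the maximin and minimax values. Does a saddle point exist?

Maximin = -1, Minimax = 0, Saddle: False

Work:
Row minimums: [-1, -2] → maximin = -1
Column maximums: [2, 4, 0] → minimax = 0
No saddle point (maximin ≠ minimax). Mixed strategy needed.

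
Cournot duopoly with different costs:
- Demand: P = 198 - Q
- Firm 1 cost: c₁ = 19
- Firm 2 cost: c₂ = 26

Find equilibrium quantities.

q₁* = 62.0, q₂* = 55.0

Work:
Reaction: q₁ = (198 - 19 - q₂)/2
Reaction: q₂ = (198 - 26 - q₁)/2
Solve simultaneously:
q₁* = (198 - 2×19 + 26)/3 = 62.0
q₂* = (198 - 2×26 + 19)/3 = 55.0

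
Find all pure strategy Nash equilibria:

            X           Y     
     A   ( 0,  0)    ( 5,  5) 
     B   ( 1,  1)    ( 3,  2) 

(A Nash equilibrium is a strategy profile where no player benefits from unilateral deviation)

Nash equilibrium: (A, Y)

Work:
Best responses:
  P1 vs X: payoffs [0, 1] → best response B (payoff 1)
  P1 vs Y: payoffs [5, 3] → best response A (payoff 5)
  P2 vs A: payoffs [0, 5] → best response Y (payoff 5)
  P2 vs B: payoffs [1, 2] → best response Y (payoff 2)
Mutual best responses: (A,Y) → Nash equilibria.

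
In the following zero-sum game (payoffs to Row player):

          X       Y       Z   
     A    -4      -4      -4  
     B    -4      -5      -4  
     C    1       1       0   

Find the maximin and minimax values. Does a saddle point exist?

Maximin = 0, Minimax = 0, Saddle: True

Work:
Row minimums: [-4, -5, 0] → maximin = 0
Column maximums: [1, 1, 0] → minimax = 0
Saddle point exists! Game value = 0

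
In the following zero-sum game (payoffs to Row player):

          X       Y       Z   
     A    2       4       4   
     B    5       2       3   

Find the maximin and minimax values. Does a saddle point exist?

Maximin = 2, Minimax = 4, Saddle: False

Work:
Row minimums: [2, 2] → maximin = 2
Column maximums: [5, 4, 4] → minimax = 4
No saddle point (maximin ≠ minimax). Mixed strategy needed.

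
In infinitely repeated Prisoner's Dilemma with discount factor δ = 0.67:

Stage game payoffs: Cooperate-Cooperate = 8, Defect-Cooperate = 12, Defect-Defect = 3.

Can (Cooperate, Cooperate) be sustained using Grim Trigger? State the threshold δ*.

δ* = 0.4444; since δ = 0.67 ≥ 0.4444, cooperation can be sustained

Work:
For Grim Trigger:
Cooperate forever: 8/(1-δ)
Defect then punished: 12 + 3·δ/(1-δ)
Need: 8/(1-δ) ≥ 12 + 3·δ/(1-δ)
Solving: δ ≥ (T-R)/(T-P) = (12-8)/(12-3) = 0.4444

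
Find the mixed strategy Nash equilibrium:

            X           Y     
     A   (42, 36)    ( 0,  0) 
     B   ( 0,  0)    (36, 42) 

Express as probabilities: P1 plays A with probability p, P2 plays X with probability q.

p = 0.5385, q = 0.4615

Work:
Find probabilities that make opponent indifferent:
P2 chooses q to make P1 indifferent between A and B
P1 chooses p to make P2 indifferent between X and Y
Mixed NE: P1 plays (A: 0.5385, B: 0.4615), P2 plays (X: 0.4615, Y: 0.5385)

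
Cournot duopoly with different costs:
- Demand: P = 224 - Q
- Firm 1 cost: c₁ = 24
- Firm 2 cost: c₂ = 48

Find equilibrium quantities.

q₁* = 74.67, q₂* = 50.67

Work:
Reaction: q₁ = (224 - 24 - q₂)/2
Reaction: q₂ = (224 - 48 - q₁)/2
Solve simultaneously:
q₁* = (224 - 2×24 + 48)/3 = 74.67
q₂* = (224 - 2×48 + 24)/3 = 50.67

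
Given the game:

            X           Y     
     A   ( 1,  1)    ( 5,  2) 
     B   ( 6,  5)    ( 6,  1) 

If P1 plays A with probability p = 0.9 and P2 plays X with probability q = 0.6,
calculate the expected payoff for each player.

E[P1] = 2.94, E[P2] = 1.6

Work:
E[P1] = p·q·π₁(A,X) + p·(1-q)·π₁(A,Y) + (1-p)·q·π₁(B,X) + (1-p)·(1-q)·π₁(B,Y)
= 0.9·0.6·1 + 0.9·0.4·5 + 0.1·0.6·6 + 0.1·0.4·6
= 2.94

E[P2] = 1.6 (similar calculation)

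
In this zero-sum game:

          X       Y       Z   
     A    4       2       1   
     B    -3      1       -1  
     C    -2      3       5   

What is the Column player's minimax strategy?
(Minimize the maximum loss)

Column should play Y, value = 3

Work:
Column player minimizes Row's maximum payoff:
Column X: max payoff to Row = 4
Column Y: max payoff to Row = 3
Column Z: max payoff to Row = 5
Minimum is 3, achieved by column Y.
Minimax strategy: Y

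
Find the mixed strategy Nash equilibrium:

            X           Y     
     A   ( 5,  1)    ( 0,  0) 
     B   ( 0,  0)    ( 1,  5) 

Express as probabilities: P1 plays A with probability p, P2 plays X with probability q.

p = 0.8333, q = 0.1667

Work:
Find probabilities that make opponent indifferent:
P2 chooses q to make P1 indifferent between A and B
P1 chooses p to make P2 indifferent between X and Y
Mixed NE: P1 plays (A: 0.8333, B: 0.1667), P2 plays (X: 0.1667, Y: 0.8333)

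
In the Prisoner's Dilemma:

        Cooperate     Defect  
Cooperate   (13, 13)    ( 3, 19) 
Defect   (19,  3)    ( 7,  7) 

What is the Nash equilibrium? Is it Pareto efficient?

(Defect, Defect) is NE; not Pareto efficient

Work:
Defect dominates Cooperate for both players:
If P2 cooperates: Defect (19) > Cooperate (13)
If P2 defects: Defect (7) > Cooperate (3)
NE: (Defect, Defect) with payoff (7, 7)
But (Cooperate, Cooperate) = (13, 13) Pareto dominates (7, 7)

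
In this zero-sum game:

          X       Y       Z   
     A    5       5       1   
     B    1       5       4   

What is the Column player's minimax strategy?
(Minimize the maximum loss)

Column should play Z, value = 4

Work:
Column player minimizes Row's maximum payoff:
Column X: max payoff to Row = 5
Column Y: max payoff to Row = 5
Column Z: max payoff to Row = 4
Minimum is 4, achieved by column Z.
Minimax strategy: Z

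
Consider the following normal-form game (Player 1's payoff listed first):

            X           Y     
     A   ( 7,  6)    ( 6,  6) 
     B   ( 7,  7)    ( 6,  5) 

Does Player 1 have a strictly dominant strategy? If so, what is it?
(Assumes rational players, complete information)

No strictly dominant strategy exists for Player 1

Work:
A strategy strictly dominates another if it gives a strictly higher payoff against every opponent action. Compare each pair of P1's strategies column-by-column:
  A vs B: [7 vs 7, 6 vs 6] → A does not strictly dominate B (column X: 7 ≤ 7)
  B vs A: [7 vs 7, 6 vs 6] → B does not strictly dominate A (column X: 7 ≤ 7)
No single strategy strictly dominates all others → no strictly dominant strategy.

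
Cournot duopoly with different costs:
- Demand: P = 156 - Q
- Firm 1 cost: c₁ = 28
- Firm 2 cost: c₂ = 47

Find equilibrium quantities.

q₁* = 49.0, q₂* = 30.0

Work:
Reaction: q₁ = (156 - 28 - q₂)/2
Reaction: q₂ = (156 - 47 - q₁)/2
Solve simultaneously:
q₁* = (156 - 2×28 + 47)/3 = 49.0
q₂* = (156 - 2×47 + 28)/3 = 30.0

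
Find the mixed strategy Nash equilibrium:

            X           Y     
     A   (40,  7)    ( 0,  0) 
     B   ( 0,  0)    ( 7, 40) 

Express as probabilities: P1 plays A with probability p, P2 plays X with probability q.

p = 0.8511, q = 0.1489

Work:
Find probabilities that make opponent indifferent:
P2 chooses q to make P1 indifferent between A and B
P1 chooses p to make P2 indifferent between X and Y
Mixed NE: P1 plays (A: 0.8511, B: 0.1489), P2 plays (X: 0.1489, Y: 0.8511)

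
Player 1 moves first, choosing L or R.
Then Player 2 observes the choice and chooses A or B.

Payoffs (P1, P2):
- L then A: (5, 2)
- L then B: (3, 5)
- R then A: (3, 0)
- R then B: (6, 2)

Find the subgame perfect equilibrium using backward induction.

P1 plays R, P2 plays B after L and B after R; Payoff (6, 2)

Work:
Backward induction:
After L: P2 chooses B → P1 gets 3
After R: P2 chooses B → P1 gets 6
P1 chooses R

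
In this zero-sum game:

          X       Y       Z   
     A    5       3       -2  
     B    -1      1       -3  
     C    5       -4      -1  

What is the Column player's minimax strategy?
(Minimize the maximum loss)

Column should play Z, value = -1

Work:
Column player minimizes Row's maximum payoff:
Column X: max payoff to Row = 5
Column Y: max payoff to Row = 3
Column Z: max payoff to Row = -1
Minimum is -1, achieved by column Z.
Minimax strategy: Z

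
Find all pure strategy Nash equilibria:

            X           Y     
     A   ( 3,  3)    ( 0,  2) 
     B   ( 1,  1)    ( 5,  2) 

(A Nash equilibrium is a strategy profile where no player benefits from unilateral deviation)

Nash equilibrium: (A, X), (B, Y)

Work:
Best responses:
  P1 vs X: payoffs [3, 1] → best response A (payoff 3)
  P1 vs Y: payoffs [0, 5] → best response B (payoff 5)
  P2 vs A: payoffs [3, 2] → best response X (payoff 3)
  P2 vs B: payoffs [1, 2] → best response Y (payoff 2)
Mutual best responses: (A,X), (B,Y) → Nash equilibria.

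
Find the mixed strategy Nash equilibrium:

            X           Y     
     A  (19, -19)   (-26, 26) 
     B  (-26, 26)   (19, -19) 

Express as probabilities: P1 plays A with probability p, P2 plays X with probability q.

p = 0.5, q = 0.5

Work:
Find probabilities that make opponent indifferent:
P2 chooses q to make P1 indifferent between A and B
P1 chooses p to make P2 indifferent between X and Y
Mixed NE: P1 plays (A: 0.5, B: 0.5), P2 plays (X: 0.5, Y: 0.5)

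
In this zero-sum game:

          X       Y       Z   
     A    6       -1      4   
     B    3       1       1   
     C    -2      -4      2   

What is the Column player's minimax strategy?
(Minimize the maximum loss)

Column should play Y, value = 1

Work:
Column player minimizes Row's maximum payoff:
Column X: max payoff to Row = 6
Column Y: max payoff to Row = 1
Column Z: max payoff to Row = 4
Minimum is 1, achieved by column Y.
Minimax strategy: Y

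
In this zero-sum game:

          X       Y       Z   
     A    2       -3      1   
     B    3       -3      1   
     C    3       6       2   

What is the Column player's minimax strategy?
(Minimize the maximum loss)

Column should play Z, value = 2

Work:
Column player minimizes Row's maximum payoff:
Column X: max payoff to Row = 3
Column Y: max payoff to Row = 6
Column Z: max payoff to Row = 2
Minimum is 2, achieved by column Z.
Minimax strategy: Z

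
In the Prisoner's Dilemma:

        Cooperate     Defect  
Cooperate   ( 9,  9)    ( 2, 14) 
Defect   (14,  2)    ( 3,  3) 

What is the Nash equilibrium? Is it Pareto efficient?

(Defect, Defect) is NE; not Pareto efficient

Work:
Defect dominates Cooperate for both players:
If P2 cooperates: Defect (14) > Cooperate (9)
If P2 defects: Defect (3) > Cooperate (2)
NE: (Defect, Defect) with payoff (3, 3)
But (Cooperate, Cooperate) = (9, 9) Pareto dominates (3, 3)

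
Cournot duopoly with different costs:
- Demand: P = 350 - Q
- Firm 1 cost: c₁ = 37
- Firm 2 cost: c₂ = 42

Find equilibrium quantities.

q₁* = 106.0, q₂* = 101.0

Work:
Reaction: q₁ = (350 - 37 - q₂)/2
Reaction: q₂ = (350 - 42 - q₁)/2
Solve simultaneously:
q₁* = (350 - 2×37 + 42)/3 = 106.0
q₂* = (350 - 2×42 + 37)/3 = 101.0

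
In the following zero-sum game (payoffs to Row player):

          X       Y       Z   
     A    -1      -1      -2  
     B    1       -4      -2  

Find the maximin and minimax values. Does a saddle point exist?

Maximin = -2, Minimax = -2, Saddle: True

Work:
Row minimums: [-2, -4] → maximin = -2
Column maximums: [1, -1, -2] → minimax = -2
Saddle point exists! Game value = -2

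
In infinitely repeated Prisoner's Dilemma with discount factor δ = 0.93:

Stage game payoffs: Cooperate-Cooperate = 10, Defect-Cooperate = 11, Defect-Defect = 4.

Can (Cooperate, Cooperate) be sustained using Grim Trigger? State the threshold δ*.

δ* = 0.1429; since δ = 0.93 ≥ 0.1429, cooperation can be sustained

Work:
For Grim Trigger:
Cooperate forever: 10/(1-δ)
Defect then punished: 11 + 4·δ/(1-δ)
Need: 10/(1-δ) ≥ 11 + 4·δ/(1-δ)
Solving: δ ≥ (T-R)/(T-P) = (11-10)/(11-4) = 0.1429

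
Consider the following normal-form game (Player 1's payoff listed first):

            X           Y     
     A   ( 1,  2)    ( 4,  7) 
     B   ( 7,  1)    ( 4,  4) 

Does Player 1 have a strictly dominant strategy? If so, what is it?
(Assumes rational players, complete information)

No strictly dominant strategy exists for Player 1

Work:
A strategy strictly dominates another if it gives a strictly higher payoff against every opponent action. Compare each pair of P1's strategies column-by-column:
  A vs B: [1 vs 7, 4 vs 4] → A does not strictly dominate B (column X: 1 ≤ 7)
  B vs A: [7 vs 1, 4 vs 4] → B does not strictly dominate A (column Y: 4 ≤ 4)
No single strategy strictly dominates all others → no strictly dominant strategy.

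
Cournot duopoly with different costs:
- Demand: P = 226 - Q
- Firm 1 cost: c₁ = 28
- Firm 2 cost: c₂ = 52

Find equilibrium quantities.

q₁* = 74.0, q₂* = 50.0

Work:
Reaction: q₁ = (226 - 28 - q₂)/2
Reaction: q₂ = (226 - 52 - q₁)/2
Solve simultaneously:
q₁* = (226 - 2×28 + 52)/3 = 74.0
q₂* = (226 - 2×52 + 28)/3 = 50.0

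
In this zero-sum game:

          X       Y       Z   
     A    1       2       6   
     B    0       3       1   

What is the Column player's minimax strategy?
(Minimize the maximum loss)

Column should play X, value = 1

Work:
Column player minimizes Row's maximum payoff:
Column X: max payoff to Row = 1
Column Y: max payoff to Row = 3
Column Z: max payoff to Row = 6
Minimum is 1, achieved by column X.
Minimax strategy: X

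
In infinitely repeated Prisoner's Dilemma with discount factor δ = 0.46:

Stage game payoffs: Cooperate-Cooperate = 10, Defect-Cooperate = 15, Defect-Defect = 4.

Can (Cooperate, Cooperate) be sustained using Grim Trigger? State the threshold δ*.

δ* = 0.4545; since δ = 0.46 ≥ 0.4545, cooperation can be sustained

Work:
For Grim Trigger:
Cooperate forever: 10/(1-δ)
Defect then punished: 15 + 4·δ/(1-δ)
Need: 10/(1-δ) ≥ 15 + 4·δ/(1-δ)
Solving: δ ≥ (T-R)/(T-P) = (15-10)/(15-4) = 0.4545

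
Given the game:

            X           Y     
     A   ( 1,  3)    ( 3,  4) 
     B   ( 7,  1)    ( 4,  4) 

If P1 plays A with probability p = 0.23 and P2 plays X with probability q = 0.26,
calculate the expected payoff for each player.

E[P1] = 4.251, E[P2] = 3.3396

Work:
E[P1] = p·q·π₁(A,X) + p·(1-q)·π₁(A,Y) + (1-p)·q·π₁(B,X) + (1-p)·(1-q)·π₁(B,Y)
= 0.23·0.26·1 + 0.23·0.74·3 + 0.77·0.26·7 + 0.77·0.74·4
= 4.251

E[P2] = 3.3396 (similar calculation)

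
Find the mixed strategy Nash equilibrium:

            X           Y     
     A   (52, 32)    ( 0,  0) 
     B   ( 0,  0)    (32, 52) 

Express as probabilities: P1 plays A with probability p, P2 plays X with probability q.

p = 0.619, q = 0.381

Work:
Find probabilities that make opponent indifferent:
P2 chooses q to make P1 indifferent between A and B
P1 chooses p to make P2 indifferent between X and Y
Mixed NE: P1 plays (A: 0.619, B: 0.381), P2 plays (X: 0.381, Y: 0.619)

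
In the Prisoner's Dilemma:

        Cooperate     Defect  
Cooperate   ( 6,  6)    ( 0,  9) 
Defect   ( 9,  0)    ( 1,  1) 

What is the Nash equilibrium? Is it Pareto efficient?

(Defect, Defect) is NE; not Pareto efficient

Work:
Defect dominates Cooperate for both players:
If P2 cooperates: Defect (9) > Cooperate (6)
If P2 defects: Defect (1) > Cooperate (0)
NE: (Defect, Defect) with payoff (1, 1)
But (Cooperate, Cooperate) = (6, 6) Pareto dominates (1, 1)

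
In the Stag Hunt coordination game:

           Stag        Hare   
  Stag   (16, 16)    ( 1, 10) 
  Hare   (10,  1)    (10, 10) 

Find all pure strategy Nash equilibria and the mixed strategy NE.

Pure NE: (Stag, Stag) and (Hare, Hare); Mixed NE: p = 0.6, q = 0.6

Work:
Check pure NE:
(Stag, Stag): (16, 16) - no unilateral deviation beneficial
(Hare, Hare): (10, 10) - no unilateral deviation beneficial
Mixed NE: P1 plays Stag with p = 0.6, P2 plays Stag with q = 0.6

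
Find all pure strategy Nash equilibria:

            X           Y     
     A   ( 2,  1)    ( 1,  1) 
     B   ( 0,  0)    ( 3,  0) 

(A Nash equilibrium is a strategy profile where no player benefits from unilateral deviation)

Nash equilibrium: (A, X), (B, Y)

Work:
Best responses:
  P1 vs X: payoffs [2, 0] → best response A (payoff 2)
  P1 vs Y: payoffs [1, 3] → best response B (payoff 3)
  P2 vs A: payoffs [1, 1] → best response X/Y (payoff 1)
  P2 vs B: payoffs [0, 0] → best response X/Y (payoff 0)
Mutual best responses: (A,X), (B,Y) → Nash equilibria.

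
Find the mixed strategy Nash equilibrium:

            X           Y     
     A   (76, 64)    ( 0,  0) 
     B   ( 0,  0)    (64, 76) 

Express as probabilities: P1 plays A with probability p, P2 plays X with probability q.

p = 0.5429, q = 0.4571

Work:
Find probabilities that make opponent indifferent:
P2 chooses q to make P1 indifferent between A and B
P1 chooses p to make P2 indifferent between X and Y
Mixed NE: P1 plays (A: 0.5429, B: 0.4571), P2 plays (X: 0.4571, Y: 0.5429)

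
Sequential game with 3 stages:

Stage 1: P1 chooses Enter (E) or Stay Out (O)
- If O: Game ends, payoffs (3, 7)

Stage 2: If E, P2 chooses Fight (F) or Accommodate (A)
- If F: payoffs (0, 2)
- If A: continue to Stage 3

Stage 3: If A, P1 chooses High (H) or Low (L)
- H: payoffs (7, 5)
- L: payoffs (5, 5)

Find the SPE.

SPE: (E, A, H); Outcome (7, 5)

Work:
Stage 3: P1 chooses H (7 vs 5)
Stage 2: P2: F->2, A->5 (anticipating H). Choose A
Stage 1: P1: O->3, E->7 (anticipating A, H). Choose E
SPE path: E -> A -> H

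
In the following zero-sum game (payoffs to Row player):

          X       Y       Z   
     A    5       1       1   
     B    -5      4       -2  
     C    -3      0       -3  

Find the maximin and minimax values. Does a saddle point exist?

Maximin = 1, Minimax = 1, Saddle: True

Work:
Row minimums: [1, -5, -3] → maximin = 1
Column maximums: [5, 4, 1] → minimax = 1
Saddle point exists! Game value = 1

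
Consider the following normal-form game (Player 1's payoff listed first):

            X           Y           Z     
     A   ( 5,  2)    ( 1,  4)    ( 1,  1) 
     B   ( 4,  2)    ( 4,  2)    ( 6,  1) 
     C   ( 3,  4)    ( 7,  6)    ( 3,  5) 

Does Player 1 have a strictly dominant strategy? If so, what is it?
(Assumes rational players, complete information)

No strictly dominant strategy exists for Player 1

Work:
A strategy strictly dominates another if it gives a strictly higher payoff against every opponent action. Compare each pair of P1's strategies column-by-column:
  A vs B: [5 vs 4, 1 vs 4, 1 vs 6] → A does not strictly dominate B (column Y: 1 ≤ 4)
  A vs C: [5 vs 3, 1 vs 7, 1 vs 3] → A does not strictly dominate C (column Y: 1 ≤ 7)
  B vs A: [4 vs 5, 4 vs 1, 6 vs 1] → B does not strictly dominate A (column X: 4 ≤ 5)
  B vs C: [4 vs 3, 4 vs 7, 6 vs 3] → B does not strictly dominate C (column Y: 4 ≤ 7)
  C vs A: [3 vs 5, 7 vs 1, 3 vs 1] → C does not strictly dominate A (column X: 3 ≤ 5)
  C vs B: [3 vs 4, 7 vs 4, 3 vs 6] → C does not strictly dominate B (column X: 3 ≤ 4)
No single strategy strictly dominates all others → no strictly dominant strategy.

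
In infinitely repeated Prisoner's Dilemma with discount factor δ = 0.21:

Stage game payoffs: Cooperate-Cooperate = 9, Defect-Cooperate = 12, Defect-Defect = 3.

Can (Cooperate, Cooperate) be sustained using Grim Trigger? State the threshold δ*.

δ* = 0.3333; since δ = 0.21 < 0.3333, cooperation cannot be sustained

Work:
For Grim Trigger:
Cooperate forever: 9/(1-δ)
Defect then punished: 12 + 3·δ/(1-δ)
Need: 9/(1-δ) ≥ 12 + 3·δ/(1-δ)
Solving: δ ≥ (T-R)/(T-P) = (12-9)/(12-3) = 0.3333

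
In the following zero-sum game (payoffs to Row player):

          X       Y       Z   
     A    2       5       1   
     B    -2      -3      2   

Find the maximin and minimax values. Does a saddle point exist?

Maximin = 1, Minimax = 2, Saddle: False

Work:
Row minimums: [1, -3] → maximin = 1
Column maximums: [2, 5, 2] → minimax = 2
No saddle point (maximin ≠ minimax). Mixed strategy needed.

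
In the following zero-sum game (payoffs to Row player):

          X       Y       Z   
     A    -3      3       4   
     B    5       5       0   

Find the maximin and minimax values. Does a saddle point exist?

Maximin = 0, Minimax = 4, Saddle: False

Work:
Row minimums: [-3, 0] → maximin = 0
Column maximums: [5, 5, 4] → minimax = 4
No saddle point (maximin ≠ minimax). Mixed strategy needed.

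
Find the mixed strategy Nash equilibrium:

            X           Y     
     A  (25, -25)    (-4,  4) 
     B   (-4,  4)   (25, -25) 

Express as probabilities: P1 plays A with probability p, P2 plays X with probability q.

p = 0.5, q = 0.5

Work:
Find probabilities that make opponent indifferent:
P2 chooses q to make P1 indifferent between A and B
P1 chooses p to make P2 indifferent between X and Y
Mixed NE: P1 plays (A: 0.5, B: 0.5), P2 plays (X: 0.5, Y: 0.5)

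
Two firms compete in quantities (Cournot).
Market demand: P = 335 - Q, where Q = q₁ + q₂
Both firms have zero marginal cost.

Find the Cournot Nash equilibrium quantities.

q₁* = q₂* = 111.67; P* = 111.67

Work:
Profit: π_i = P·q_i = (a - q_i - q_j)·q_i
FOC: ∂π_i/∂q_i = a - 2q_i - q_j = 0
Reaction function: q_i = (335 - q_j)/2
Symmetry: q* = 335/3 = 111.67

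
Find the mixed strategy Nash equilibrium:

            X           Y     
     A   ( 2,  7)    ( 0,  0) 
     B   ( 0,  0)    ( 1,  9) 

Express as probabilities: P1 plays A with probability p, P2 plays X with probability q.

p = 0.5625, q = 0.3333

Work:
Find probabilities that make opponent indifferent:
P2 chooses q to make P1 indifferent between A and B
P1 chooses p to make P2 indifferent between X and Y
Mixed NE: P1 plays (A: 0.5625, B: 0.4375), P2 plays (X: 0.3333, Y: 0.6667)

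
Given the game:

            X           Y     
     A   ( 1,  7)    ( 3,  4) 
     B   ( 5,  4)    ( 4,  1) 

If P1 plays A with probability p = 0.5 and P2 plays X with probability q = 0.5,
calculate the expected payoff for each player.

E[P1] = 3.25, E[P2] = 4.0

Work:
E[P1] = p·q·π₁(A,X) + p·(1-q)·π₁(A,Y) + (1-p)·q·π₁(B,X) + (1-p)·(1-q)·π₁(B,Y)
= 0.5·0.5·1 + 0.5·0.5·3 + 0.5·0.5·5 + 0.5·0.5·4
= 3.25

E[P2] = 4.0 (similar calculation)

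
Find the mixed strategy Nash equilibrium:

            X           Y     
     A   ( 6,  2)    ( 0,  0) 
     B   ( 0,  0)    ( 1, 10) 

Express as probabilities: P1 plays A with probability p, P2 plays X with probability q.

p = 0.8333, q = 0.1429

Work:
Find probabilities that make opponent indifferent:
P2 chooses q to make P1 indifferent between A and B
P1 chooses p to make P2 indifferent between X and Y
Mixed NE: P1 plays (A: 0.8333, B: 0.1667), P2 plays (X: 0.1429, Y: 0.8571)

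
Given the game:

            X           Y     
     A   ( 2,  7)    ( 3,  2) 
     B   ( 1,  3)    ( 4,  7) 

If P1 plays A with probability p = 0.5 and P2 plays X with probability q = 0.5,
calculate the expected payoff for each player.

E[P1] = 2.5, E[P2] = 4.75

Work:
E[P1] = p·q·π₁(A,X) + p·(1-q)·π₁(A,Y) + (1-p)·q·π₁(B,X) + (1-p)·(1-q)·π₁(B,Y)
= 0.5·0.5·2 + 0.5·0.5·3 + 0.5·0.5·1 + 0.5·0.5·4
= 2.5

E[P2] = 4.75 (similar calculation)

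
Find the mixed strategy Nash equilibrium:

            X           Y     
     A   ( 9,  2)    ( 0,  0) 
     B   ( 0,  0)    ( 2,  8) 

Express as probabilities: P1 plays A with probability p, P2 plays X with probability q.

p = 0.8, q = 0.1818

Work:
Find probabilities that make opponent indifferent:
P2 chooses q to make P1 indifferent between A and B
P1 chooses p to make P2 indifferent between X and Y
Mixed NE: P1 plays (A: 0.8, B: 0.2), P2 plays (X: 0.1818, Y: 0.8182)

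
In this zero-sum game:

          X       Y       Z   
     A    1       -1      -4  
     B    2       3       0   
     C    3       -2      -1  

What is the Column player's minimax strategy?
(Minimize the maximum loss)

Column should play Z, value = 0

Work:
Column player minimizes Row's maximum payoff:
Column X: max payoff to Row = 3
Column Y: max payoff to Row = 3
Column Z: max payoff to Row = 0
Minimum is 0, achieved by column Z.
Minimax strategy: Z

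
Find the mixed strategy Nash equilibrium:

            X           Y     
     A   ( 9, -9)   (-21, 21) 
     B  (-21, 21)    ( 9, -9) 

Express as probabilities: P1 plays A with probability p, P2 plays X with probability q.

p = 0.5, q = 0.5

Work:
Find probabilities that make opponent indifferent:
P2 chooses q to make P1 indifferent between A and B
P1 chooses p to make P2 indifferent between X and Y
Mixed NE: P1 plays (A: 0.5, B: 0.5), P2 plays (X: 0.5, Y: 0.5)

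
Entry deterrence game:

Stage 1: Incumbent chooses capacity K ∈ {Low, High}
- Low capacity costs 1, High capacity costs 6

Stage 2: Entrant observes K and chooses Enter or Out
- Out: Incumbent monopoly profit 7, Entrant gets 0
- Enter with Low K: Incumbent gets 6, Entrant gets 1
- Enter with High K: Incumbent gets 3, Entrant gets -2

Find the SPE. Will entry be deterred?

SPE: (Low, Enter|Low, Out|High); Entry not deterred. Incumbent net profit = 5, Entrant gets 1

Work:
After Low K: Entrant enters (1 > 0)
After High K: Entrant stays out (-2 < 0)
Incumbent: Low → 6−1=5, High → 7−6=1
Incumbent chooses Low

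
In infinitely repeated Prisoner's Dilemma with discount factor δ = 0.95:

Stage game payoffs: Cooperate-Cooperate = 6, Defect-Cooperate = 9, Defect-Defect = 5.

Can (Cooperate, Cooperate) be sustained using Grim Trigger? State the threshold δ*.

δ* = 0.75; since δ = 0.95 ≥ 0.75, cooperation can be sustained

Work:
For Grim Trigger:
Cooperate forever: 6/(1-δ)
Defect then punished: 9 + 5·δ/(1-δ)
Need: 6/(1-δ) ≥ 9 + 5·δ/(1-δ)
Solving: δ ≥ (T-R)/(T-P) = (9-6)/(9-5) = 0.75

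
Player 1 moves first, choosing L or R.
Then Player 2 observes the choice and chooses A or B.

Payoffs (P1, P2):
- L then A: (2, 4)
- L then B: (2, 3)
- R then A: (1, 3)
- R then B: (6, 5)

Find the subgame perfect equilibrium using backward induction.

P1 plays R, P2 plays A after L and B after R; Payoff (6, 5)

Work:
Backward induction:
After L: P2 chooses A → P1 gets 2
After R: P2 chooses B → P1 gets 6
P1 chooses R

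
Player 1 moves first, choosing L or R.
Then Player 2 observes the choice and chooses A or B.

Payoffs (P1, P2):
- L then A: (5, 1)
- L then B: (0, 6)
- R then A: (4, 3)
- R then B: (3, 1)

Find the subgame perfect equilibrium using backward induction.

P1 plays R, P2 plays B after L and A after R; Payoff (4, 3)

Work:
Backward induction:
After L: P2 chooses B → P1 gets 0
After R: P2 chooses A → P1 gets 4
P1 chooses R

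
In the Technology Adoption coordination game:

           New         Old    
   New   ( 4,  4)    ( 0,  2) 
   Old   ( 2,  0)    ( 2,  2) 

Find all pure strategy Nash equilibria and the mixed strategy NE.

Pure NE: (New, New) and (Old, Old); Mixed NE: p = 0.5, q = 0.5

Work:
Check pure NE:
(New, New): (4, 4) - no unilateral deviation beneficial
(Old, Old): (2, 2) - no unilateral deviation beneficial
Mixed NE: P1 plays New with p = 0.5, P2 plays New with q = 0.5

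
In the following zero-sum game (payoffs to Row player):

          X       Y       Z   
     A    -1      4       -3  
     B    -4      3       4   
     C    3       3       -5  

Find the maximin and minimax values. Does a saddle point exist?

Maximin = -3, Minimax = 3, Saddle: False

Work:
Row minimums: [-3, -4, -5] → maximin = -3
Column maximums: [3, 4, 4] → minimax = 3
No saddle point (maximin ≠ minimax). Mixed strategy needed.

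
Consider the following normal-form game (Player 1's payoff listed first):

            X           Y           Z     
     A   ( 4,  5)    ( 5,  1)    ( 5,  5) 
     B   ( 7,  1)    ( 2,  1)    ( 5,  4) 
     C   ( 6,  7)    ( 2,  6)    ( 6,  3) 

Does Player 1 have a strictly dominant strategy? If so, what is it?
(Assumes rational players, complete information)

No strictly dominant strategy exists for Player 1

Work:
A strategy strictly dominates another if it gives a strictly higher payoff against every opponent action. Compare each pair of P1's strategies column-by-column:
  A vs B: [4 vs 7, 5 vs 2, 5 vs 5] → A does not strictly dominate B (column X: 4 ≤ 7)
  A vs C: [4 vs 6, 5 vs 2, 5 vs 6] → A does not strictly dominate C (column X: 4 ≤ 6)
  B vs A: [7 vs 4, 2 vs 5, 5 vs 5] → B does not strictly dominate A (column Y: 2 ≤ 5)
  B vs C: [7 vs 6, 2 vs 2, 5 vs 6] → B does not strictly dominate C (column Y: 2 ≤ 2)
  C vs A: [6 vs 4, 2 vs 5, 6 vs 5] → C does not strictly dominate A (column Y: 2 ≤ 5)
  C vs B: [6 vs 7, 2 vs 2, 6 vs 5] → C does not strictly dominate B (column X: 6 ≤ 7)
No single strategy strictly dominates all others → no strictly dominant strategy.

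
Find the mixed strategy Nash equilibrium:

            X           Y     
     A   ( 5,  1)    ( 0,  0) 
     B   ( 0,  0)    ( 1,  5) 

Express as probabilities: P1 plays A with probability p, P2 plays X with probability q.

p = 0.8333, q = 0.1667

Work:
Find probabilities that make opponent indifferent:
P2 chooses q to make P1 indifferent between A and B
P1 chooses p to make P2 indifferent between X and Y
Mixed NE: P1 plays (A: 0.8333, B: 0.1667), P2 plays (X: 0.1667, Y: 0.8333)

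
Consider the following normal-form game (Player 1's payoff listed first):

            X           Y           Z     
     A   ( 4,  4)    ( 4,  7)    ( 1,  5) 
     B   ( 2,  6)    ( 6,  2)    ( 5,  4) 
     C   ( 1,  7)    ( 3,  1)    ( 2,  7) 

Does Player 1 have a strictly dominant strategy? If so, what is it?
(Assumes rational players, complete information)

No strictly dominant strategy exists for Player 1

Work:
A strategy strictly dominates another if it gives a strictly higher payoff against every opponent action. Compare each pair of P1's strategies column-by-column:
  A vs B: [4 vs 2, 4 vs 6, 1 vs 5] → A does not strictly dominate B (column Y: 4 ≤ 6)
  A vs C: [4 vs 1, 4 vs 3, 1 vs 2] → A does not strictly dominate C (column Z: 1 ≤ 2)
  B vs A: [2 vs 4, 6 vs 4, 5 vs 1] → B does not strictly dominate A (column X: 2 ≤ 4)
  B vs C: [2 vs 1, 6 vs 3, 5 vs 2] → B strictly dominates C
  C vs A: [1 vs 4, 3 vs 4, 2 vs 1] → C does not strictly dominate A (column X: 1 ≤ 4)
  C vs B: [1 vs 2, 3 vs 6, 2 vs 5] → C does not strictly dominate B (column X: 1 ≤ 2)
No single strategy strictly dominates all others → no strictly dominant strategy.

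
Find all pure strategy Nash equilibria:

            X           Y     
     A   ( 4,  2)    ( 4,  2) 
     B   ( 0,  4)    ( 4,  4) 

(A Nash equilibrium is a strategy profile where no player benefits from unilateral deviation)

Nash equilibrium: (A, X), (A, Y), (B, Y)

Work:
Best responses:
  P1 vs X: payoffs [4, 0] → best response A (payoff 4)
  P1 vs Y: payoffs [4, 4] → best response A/B (payoff 4)
  P2 vs A: payoffs [2, 2] → best response X/Y (payoff 2)
  P2 vs B: payoffs [4, 4] → best response X/Y (payoff 4)
Mutual best responses: (A,X), (A,Y), (B,Y) → Nash equilibria.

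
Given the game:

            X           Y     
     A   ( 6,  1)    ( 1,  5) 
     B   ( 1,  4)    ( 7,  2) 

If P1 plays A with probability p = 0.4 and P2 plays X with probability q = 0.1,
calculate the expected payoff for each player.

E[P1] = 4.44, E[P2] = 3.16

Work:
E[P1] = p·q·π₁(A,X) + p·(1-q)·π₁(A,Y) + (1-p)·q·π₁(B,X) + (1-p)·(1-q)·π₁(B,Y)
= 0.4·0.1·6 + 0.4·0.9·1 + 0.6·0.1·1 + 0.6·0.9·7
= 4.44

E[P2] = 3.16 (similar calculation)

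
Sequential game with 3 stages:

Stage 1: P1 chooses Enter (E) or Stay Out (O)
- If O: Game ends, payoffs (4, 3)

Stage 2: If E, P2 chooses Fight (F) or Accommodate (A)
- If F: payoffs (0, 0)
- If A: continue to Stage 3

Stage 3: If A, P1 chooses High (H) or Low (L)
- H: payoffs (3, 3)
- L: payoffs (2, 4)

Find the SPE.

SPE: (O, A, H); Outcome (4, 3)

Work:
Stage 3: P1 chooses H (3 vs 2)
Stage 2: P2: F->0, A->3 (anticipating H). Choose A
Stage 1: P1: O->4, E->3 (anticipating A, H). Choose O
SPE path: O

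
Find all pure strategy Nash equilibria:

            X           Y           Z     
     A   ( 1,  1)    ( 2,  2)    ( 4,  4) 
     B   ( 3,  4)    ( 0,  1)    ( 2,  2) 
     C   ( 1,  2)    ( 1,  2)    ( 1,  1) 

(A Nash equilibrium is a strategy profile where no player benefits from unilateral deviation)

Nash equilibrium: (A, Z), (B, X)

Work:
Best responses:
  P1 vs X: payoffs [1, 3, 1] → best response B (payoff 3)
  P1 vs Y: payoffs [2, 0, 1] → best response A (payoff 2)
  P1 vs Z: payoffs [4, 2, 1] → best response A (payoff 4)
  P2 vs A: payoffs [1, 2, 4] → best response Z (payoff 4)
  P2 vs B: payoffs [4, 1, 2] → best response X (payoff 4)
  P2 vs C: payoffs [2, 2, 1] → best response X/Y (payoff 2)
Mutual best responses: (A,Z), (B,X) → Nash equilibria.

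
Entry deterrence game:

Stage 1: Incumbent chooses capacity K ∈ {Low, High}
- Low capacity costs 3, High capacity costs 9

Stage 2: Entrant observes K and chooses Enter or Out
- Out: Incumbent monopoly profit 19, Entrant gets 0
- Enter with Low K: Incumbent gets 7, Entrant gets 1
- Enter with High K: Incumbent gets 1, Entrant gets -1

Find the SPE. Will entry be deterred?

SPE: (High, Enter|Low, Out|High); Entry deterred. Incumbent net profit = 10

Work:
After Low K: Entrant enters (1 > 0)
After High K: Entrant stays out (-1 < 0)
Incumbent: Low → 7−3=4, High → 19−9=10
Incumbent chooses High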